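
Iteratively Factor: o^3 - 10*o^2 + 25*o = (o - 5)*(o^2 - 5*o) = o*(o - 5)*(o - 5)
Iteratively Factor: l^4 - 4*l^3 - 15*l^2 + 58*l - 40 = (l + 4)*(l^3 - 8*l^2 + 17*l - 10) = (l - 5)*(l + 4)*(l^2 - 3*l + 2) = (l - 5)*(l - 1)*(l + 4)*(l - 2)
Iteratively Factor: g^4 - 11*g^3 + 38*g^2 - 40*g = (g - 2)*(g^3 - 9*g^2 + 20*g) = g*(g - 2)*(g^2 - 9*g + 20) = g*(g - 5)*(g - 2)*(g - 4)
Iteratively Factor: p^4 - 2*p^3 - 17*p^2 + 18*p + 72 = (p - 4)*(p^3 + 2*p^2 - 9*p - 18) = (p - 4)*(p - 3)*(p^2 + 5*p + 6) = (p - 4)*(p - 3)*(p + 2)*(p + 3)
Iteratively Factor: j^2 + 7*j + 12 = (j + 4)*(j + 3)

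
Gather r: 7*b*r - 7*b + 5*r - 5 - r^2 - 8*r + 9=-7*b - r^2 + r*(7*b - 3) + 4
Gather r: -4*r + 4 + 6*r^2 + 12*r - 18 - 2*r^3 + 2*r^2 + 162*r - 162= -2*r^3 + 8*r^2 + 170*r - 176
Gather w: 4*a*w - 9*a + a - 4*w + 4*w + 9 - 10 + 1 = 4*a*w - 8*a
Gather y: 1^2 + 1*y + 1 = y + 2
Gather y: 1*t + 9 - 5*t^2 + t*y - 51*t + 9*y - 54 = -5*t^2 - 50*t + y*(t + 9) - 45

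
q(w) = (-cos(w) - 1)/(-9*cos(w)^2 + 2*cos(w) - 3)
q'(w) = (-18*sin(w)*cos(w) + 2*sin(w))*(-cos(w) - 1)/(-9*cos(w)^2 + 2*cos(w) - 3)^2 + sin(w)/(-9*cos(w)^2 + 2*cos(w) - 3)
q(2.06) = 0.09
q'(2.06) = -0.29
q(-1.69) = 0.26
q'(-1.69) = 0.61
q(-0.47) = 0.23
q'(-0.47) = -0.12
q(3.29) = 0.00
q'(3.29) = 0.01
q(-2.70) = 0.01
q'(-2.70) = 0.04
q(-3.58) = 0.01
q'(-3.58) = -0.04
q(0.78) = 0.28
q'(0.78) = 0.23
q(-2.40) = 0.03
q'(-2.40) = 0.10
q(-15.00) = 0.02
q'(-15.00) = 0.09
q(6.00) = 0.21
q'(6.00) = -0.07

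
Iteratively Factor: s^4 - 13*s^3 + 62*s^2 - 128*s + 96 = (s - 2)*(s^3 - 11*s^2 + 40*s - 48) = (s - 4)*(s - 2)*(s^2 - 7*s + 12) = (s - 4)*(s - 3)*(s - 2)*(s - 4)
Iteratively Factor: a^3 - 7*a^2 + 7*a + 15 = (a + 1)*(a^2 - 8*a + 15) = (a - 3)*(a + 1)*(a - 5)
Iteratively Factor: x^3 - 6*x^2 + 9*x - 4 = (x - 4)*(x^2 - 2*x + 1) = (x - 4)*(x - 1)*(x - 1)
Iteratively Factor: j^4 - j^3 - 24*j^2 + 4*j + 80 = (j - 2)*(j^3 + j^2 - 22*j - 40) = (j - 2)*(j + 4)*(j^2 - 3*j - 10) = (j - 5)*(j - 2)*(j + 4)*(j + 2)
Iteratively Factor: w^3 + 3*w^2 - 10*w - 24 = (w + 2)*(w^2 + w - 12) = (w + 2)*(w + 4)*(w - 3)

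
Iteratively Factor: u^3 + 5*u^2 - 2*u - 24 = (u + 3)*(u^2 + 2*u - 8) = (u - 2)*(u + 3)*(u + 4)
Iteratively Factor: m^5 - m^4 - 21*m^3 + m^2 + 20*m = (m - 1)*(m^4 - 21*m^2 - 20*m) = m*(m - 1)*(m^3 - 21*m - 20) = m*(m - 1)*(m + 1)*(m^2 - m - 20) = m*(m - 5)*(m - 1)*(m + 1)*(m + 4)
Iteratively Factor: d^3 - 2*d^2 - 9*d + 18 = (d - 2)*(d^2 - 9) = (d - 3)*(d - 2)*(d + 3)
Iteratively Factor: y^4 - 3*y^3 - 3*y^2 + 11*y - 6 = (y + 2)*(y^3 - 5*y^2 + 7*y - 3) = (y - 1)*(y + 2)*(y^2 - 4*y + 3) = (y - 1)^2*(y + 2)*(y - 3)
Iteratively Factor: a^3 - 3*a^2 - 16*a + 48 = (a + 4)*(a^2 - 7*a + 12) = (a - 3)*(a + 4)*(a - 4)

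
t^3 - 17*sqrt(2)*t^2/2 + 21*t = t*(t - 7*sqrt(2))*(t - 3*sqrt(2)/2)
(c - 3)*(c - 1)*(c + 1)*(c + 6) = c^4 + 3*c^3 - 19*c^2 - 3*c + 18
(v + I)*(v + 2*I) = v^2 + 3*I*v - 2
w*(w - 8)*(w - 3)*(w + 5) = w^4 - 6*w^3 - 31*w^2 + 120*w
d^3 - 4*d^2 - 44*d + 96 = (d - 8)*(d - 2)*(d + 6)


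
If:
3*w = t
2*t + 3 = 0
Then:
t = -3/2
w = -1/2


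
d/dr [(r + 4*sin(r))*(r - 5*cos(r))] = (r + 4*sin(r))*(5*sin(r) + 1) + (r - 5*cos(r))*(4*cos(r) + 1)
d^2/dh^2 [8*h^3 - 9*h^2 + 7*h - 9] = 48*h - 18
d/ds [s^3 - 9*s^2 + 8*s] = 3*s^2 - 18*s + 8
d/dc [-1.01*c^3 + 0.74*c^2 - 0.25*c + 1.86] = -3.03*c^2 + 1.48*c - 0.25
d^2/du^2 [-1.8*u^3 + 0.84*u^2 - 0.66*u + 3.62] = 1.68 - 10.8*u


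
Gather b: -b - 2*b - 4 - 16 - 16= -3*b - 36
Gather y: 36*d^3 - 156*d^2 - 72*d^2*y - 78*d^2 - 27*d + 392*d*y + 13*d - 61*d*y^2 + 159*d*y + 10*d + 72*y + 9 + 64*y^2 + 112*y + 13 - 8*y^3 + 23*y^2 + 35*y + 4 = 36*d^3 - 234*d^2 - 4*d - 8*y^3 + y^2*(87 - 61*d) + y*(-72*d^2 + 551*d + 219) + 26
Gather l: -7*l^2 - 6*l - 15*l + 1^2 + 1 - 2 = -7*l^2 - 21*l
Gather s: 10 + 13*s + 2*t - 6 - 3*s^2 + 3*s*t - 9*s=-3*s^2 + s*(3*t + 4) + 2*t + 4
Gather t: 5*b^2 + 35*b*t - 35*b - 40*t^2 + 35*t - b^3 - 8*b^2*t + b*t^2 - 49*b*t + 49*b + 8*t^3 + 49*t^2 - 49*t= -b^3 + 5*b^2 + 14*b + 8*t^3 + t^2*(b + 9) + t*(-8*b^2 - 14*b - 14)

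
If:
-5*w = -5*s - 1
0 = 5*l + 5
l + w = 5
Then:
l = -1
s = 29/5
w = 6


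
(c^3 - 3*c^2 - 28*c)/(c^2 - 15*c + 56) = c*(c + 4)/(c - 8)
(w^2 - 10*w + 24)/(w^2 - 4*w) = (w - 6)/w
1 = 1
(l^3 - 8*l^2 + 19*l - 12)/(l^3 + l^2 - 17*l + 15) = (l - 4)/(l + 5)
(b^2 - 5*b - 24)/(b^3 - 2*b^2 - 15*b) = (b - 8)/(b*(b - 5))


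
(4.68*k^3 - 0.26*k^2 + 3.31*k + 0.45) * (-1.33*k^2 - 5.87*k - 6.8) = -6.2244*k^5 - 27.1258*k^4 - 34.7001*k^3 - 18.2602*k^2 - 25.1495*k - 3.06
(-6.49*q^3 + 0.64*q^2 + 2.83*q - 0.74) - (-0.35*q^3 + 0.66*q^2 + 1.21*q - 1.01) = -6.14*q^3 - 0.02*q^2 + 1.62*q + 0.27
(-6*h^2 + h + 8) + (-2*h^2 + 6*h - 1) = -8*h^2 + 7*h + 7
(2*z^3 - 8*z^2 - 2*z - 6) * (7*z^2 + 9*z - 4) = 14*z^5 - 38*z^4 - 94*z^3 - 28*z^2 - 46*z + 24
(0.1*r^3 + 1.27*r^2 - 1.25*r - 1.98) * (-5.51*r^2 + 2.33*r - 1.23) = -0.551*r^5 - 6.7647*r^4 + 9.7236*r^3 + 6.4352*r^2 - 3.0759*r + 2.4354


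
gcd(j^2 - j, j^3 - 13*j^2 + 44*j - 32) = j - 1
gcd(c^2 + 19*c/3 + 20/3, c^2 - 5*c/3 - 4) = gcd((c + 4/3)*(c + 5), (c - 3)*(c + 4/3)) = c + 4/3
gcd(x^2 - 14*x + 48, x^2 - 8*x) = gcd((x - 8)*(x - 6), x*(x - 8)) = x - 8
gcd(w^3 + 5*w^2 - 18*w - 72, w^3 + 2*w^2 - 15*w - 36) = w^2 - w - 12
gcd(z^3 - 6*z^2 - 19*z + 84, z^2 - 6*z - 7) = z - 7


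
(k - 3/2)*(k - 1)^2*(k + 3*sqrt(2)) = k^4 - 7*k^3/2 + 3*sqrt(2)*k^3 - 21*sqrt(2)*k^2/2 + 4*k^2 - 3*k/2 + 12*sqrt(2)*k - 9*sqrt(2)/2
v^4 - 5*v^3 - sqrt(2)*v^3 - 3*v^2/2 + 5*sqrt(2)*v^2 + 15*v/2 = v*(v - 5)*(v - 3*sqrt(2)/2)*(v + sqrt(2)/2)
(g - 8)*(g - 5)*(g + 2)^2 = g^4 - 9*g^3 - 8*g^2 + 108*g + 160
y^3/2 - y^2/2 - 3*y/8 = y*(y/2 + 1/4)*(y - 3/2)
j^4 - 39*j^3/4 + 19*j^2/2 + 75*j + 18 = (j - 6)^2*(j + 1/4)*(j + 2)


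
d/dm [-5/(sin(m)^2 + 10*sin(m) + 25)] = 10*cos(m)/(sin(m) + 5)^3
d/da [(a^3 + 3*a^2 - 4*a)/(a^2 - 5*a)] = (a^2 - 10*a - 11)/(a^2 - 10*a + 25)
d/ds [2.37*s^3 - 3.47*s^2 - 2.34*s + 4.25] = 7.11*s^2 - 6.94*s - 2.34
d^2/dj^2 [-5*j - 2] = 0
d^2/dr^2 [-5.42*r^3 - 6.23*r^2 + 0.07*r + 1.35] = -32.52*r - 12.46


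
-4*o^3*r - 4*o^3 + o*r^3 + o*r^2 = (-2*o + r)*(2*o + r)*(o*r + o)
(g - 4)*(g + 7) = g^2 + 3*g - 28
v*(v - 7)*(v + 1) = v^3 - 6*v^2 - 7*v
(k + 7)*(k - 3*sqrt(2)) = k^2 - 3*sqrt(2)*k + 7*k - 21*sqrt(2)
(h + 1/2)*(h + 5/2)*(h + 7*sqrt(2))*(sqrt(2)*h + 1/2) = sqrt(2)*h^4 + 3*sqrt(2)*h^3 + 29*h^3/2 + 19*sqrt(2)*h^2/4 + 87*h^2/2 + 21*sqrt(2)*h/2 + 145*h/8 + 35*sqrt(2)/8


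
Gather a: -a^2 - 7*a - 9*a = -a^2 - 16*a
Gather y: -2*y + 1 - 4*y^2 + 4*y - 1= -4*y^2 + 2*y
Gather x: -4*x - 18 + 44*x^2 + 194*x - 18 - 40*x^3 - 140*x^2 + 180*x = -40*x^3 - 96*x^2 + 370*x - 36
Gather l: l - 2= l - 2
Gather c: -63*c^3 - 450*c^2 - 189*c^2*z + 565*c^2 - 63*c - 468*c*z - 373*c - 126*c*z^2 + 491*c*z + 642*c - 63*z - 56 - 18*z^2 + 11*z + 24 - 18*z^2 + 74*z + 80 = -63*c^3 + c^2*(115 - 189*z) + c*(-126*z^2 + 23*z + 206) - 36*z^2 + 22*z + 48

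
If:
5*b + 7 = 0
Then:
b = -7/5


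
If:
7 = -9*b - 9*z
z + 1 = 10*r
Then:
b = -z - 7/9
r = z/10 + 1/10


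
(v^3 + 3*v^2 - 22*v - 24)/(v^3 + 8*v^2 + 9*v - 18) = (v^2 - 3*v - 4)/(v^2 + 2*v - 3)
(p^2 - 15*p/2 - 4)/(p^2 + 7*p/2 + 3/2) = (p - 8)/(p + 3)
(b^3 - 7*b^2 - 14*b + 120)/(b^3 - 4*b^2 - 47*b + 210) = (b + 4)/(b + 7)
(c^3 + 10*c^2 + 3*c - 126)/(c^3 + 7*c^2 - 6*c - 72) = (c + 7)/(c + 4)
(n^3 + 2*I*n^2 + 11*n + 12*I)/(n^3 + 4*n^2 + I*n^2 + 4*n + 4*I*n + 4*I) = (n^2 + I*n + 12)/(n^2 + 4*n + 4)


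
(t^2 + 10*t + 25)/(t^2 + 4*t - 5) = (t + 5)/(t - 1)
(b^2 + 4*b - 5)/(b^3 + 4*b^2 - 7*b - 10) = (b - 1)/(b^2 - b - 2)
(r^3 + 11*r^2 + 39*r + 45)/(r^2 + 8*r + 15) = r + 3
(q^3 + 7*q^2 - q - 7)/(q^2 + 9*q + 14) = (q^2 - 1)/(q + 2)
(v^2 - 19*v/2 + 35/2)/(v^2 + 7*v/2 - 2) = (2*v^2 - 19*v + 35)/(2*v^2 + 7*v - 4)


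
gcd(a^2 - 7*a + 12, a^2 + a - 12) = a - 3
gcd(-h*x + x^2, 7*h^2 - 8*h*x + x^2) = -h + x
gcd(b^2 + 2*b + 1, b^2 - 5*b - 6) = b + 1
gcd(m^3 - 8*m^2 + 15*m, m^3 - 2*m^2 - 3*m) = m^2 - 3*m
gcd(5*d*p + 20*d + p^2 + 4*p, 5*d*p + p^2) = 5*d + p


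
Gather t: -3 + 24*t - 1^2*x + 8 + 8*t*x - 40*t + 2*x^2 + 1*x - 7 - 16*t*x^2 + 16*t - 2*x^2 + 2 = t*(-16*x^2 + 8*x)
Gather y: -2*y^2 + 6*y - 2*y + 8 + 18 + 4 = -2*y^2 + 4*y + 30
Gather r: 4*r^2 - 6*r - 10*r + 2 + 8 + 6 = 4*r^2 - 16*r + 16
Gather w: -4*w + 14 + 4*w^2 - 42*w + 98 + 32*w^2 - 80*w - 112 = 36*w^2 - 126*w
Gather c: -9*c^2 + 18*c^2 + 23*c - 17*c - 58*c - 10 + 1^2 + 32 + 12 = 9*c^2 - 52*c + 35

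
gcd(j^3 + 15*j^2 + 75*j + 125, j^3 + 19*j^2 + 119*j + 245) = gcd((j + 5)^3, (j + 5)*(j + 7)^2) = j + 5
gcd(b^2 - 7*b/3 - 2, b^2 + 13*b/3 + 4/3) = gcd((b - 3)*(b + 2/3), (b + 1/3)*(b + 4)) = 1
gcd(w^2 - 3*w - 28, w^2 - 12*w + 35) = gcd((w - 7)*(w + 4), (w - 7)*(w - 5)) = w - 7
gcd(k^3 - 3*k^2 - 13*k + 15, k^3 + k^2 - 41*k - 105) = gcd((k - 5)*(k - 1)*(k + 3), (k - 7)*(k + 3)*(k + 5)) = k + 3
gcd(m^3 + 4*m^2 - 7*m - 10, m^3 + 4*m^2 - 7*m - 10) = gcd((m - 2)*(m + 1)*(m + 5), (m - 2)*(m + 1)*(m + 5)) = m^3 + 4*m^2 - 7*m - 10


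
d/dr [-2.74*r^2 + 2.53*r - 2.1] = 2.53 - 5.48*r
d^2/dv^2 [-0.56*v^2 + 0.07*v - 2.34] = -1.12000000000000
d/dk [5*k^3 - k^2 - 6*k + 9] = 15*k^2 - 2*k - 6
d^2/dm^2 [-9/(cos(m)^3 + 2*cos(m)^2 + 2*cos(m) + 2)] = -(9*(11*cos(m) + 16*cos(2*m) + 9*cos(3*m))*(cos(m)^3 + 2*cos(m)^2 + 2*cos(m) + 2)/4 + 18*(3*cos(m)^2 + 4*cos(m) + 2)^2*sin(m)^2)/(cos(m)^3 + 2*cos(m)^2 + 2*cos(m) + 2)^3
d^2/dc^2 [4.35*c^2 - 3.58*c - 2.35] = 8.70000000000000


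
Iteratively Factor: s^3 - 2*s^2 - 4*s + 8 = (s - 2)*(s^2 - 4) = (s - 2)^2*(s + 2)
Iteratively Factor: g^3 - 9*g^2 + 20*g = (g - 4)*(g^2 - 5*g) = (g - 5)*(g - 4)*(g)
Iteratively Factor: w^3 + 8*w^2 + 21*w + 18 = (w + 3)*(w^2 + 5*w + 6) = (w + 3)^2*(w + 2)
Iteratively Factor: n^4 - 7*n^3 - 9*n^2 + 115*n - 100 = (n - 1)*(n^3 - 6*n^2 - 15*n + 100) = (n - 5)*(n - 1)*(n^2 - n - 20) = (n - 5)^2*(n - 1)*(n + 4)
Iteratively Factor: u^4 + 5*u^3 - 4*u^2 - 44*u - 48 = (u + 2)*(u^3 + 3*u^2 - 10*u - 24) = (u + 2)*(u + 4)*(u^2 - u - 6) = (u - 3)*(u + 2)*(u + 4)*(u + 2)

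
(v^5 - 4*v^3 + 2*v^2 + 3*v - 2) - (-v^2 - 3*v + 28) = v^5 - 4*v^3 + 3*v^2 + 6*v - 30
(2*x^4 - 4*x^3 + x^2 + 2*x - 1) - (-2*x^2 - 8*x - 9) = 2*x^4 - 4*x^3 + 3*x^2 + 10*x + 8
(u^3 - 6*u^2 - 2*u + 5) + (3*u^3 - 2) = 4*u^3 - 6*u^2 - 2*u + 3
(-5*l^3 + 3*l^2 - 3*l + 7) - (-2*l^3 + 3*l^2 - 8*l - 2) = -3*l^3 + 5*l + 9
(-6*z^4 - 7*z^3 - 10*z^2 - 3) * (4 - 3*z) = 18*z^5 - 3*z^4 + 2*z^3 - 40*z^2 + 9*z - 12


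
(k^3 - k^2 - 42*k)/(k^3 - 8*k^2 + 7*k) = (k + 6)/(k - 1)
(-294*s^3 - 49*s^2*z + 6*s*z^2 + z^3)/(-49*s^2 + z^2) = 6*s + z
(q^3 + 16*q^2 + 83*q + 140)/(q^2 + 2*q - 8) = (q^2 + 12*q + 35)/(q - 2)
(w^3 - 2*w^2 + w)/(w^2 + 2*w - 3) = w*(w - 1)/(w + 3)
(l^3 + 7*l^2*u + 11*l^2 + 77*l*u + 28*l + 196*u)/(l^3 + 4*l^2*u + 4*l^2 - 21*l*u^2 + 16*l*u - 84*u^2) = (-l - 7)/(-l + 3*u)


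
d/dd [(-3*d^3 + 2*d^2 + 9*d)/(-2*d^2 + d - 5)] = (6*d^4 - 6*d^3 + 65*d^2 - 20*d - 45)/(4*d^4 - 4*d^3 + 21*d^2 - 10*d + 25)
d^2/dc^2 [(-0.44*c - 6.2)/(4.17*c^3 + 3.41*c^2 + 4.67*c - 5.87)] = (-45.906696*c^5 - 1331.274168*c^4 - 1403.689936*c^3 - 1286.237712*c^2 - 1555.820808*c - 542.760792)/(72.511713*c^9 + 177.888447*c^8 + 389.08602*c^7 + 131.869286*c^6 - 65.078814*c^5 - 667.536552*c^4 - 27.964552*c^3 - 31.5606419999999*c^2 + 482.741169*c - 202.262003)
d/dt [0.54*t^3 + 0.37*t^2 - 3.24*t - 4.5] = 1.62*t^2 + 0.74*t - 3.24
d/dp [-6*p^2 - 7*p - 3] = -12*p - 7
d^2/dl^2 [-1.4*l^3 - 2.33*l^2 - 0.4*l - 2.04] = -8.4*l - 4.66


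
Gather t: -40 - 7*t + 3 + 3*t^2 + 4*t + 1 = 3*t^2 - 3*t - 36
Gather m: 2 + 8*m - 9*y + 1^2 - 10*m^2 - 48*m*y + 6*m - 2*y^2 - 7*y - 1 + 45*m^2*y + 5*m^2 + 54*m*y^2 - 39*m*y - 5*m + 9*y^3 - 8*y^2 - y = m^2*(45*y - 5) + m*(54*y^2 - 87*y + 9) + 9*y^3 - 10*y^2 - 17*y + 2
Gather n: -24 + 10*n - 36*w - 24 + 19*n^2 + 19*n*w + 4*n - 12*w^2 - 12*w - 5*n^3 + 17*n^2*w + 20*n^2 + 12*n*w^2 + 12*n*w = -5*n^3 + n^2*(17*w + 39) + n*(12*w^2 + 31*w + 14) - 12*w^2 - 48*w - 48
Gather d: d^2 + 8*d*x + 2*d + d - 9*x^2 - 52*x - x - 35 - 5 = d^2 + d*(8*x + 3) - 9*x^2 - 53*x - 40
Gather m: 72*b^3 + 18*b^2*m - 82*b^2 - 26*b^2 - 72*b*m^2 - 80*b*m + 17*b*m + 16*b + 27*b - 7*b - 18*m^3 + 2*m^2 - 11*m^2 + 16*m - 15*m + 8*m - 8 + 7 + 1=72*b^3 - 108*b^2 + 36*b - 18*m^3 + m^2*(-72*b - 9) + m*(18*b^2 - 63*b + 9)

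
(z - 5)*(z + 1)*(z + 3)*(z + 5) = z^4 + 4*z^3 - 22*z^2 - 100*z - 75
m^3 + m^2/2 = m^2*(m + 1/2)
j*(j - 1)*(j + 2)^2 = j^4 + 3*j^3 - 4*j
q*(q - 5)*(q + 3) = q^3 - 2*q^2 - 15*q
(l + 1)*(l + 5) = l^2 + 6*l + 5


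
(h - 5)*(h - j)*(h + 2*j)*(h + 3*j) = h^4 + 4*h^3*j - 5*h^3 + h^2*j^2 - 20*h^2*j - 6*h*j^3 - 5*h*j^2 + 30*j^3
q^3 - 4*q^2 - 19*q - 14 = (q - 7)*(q + 1)*(q + 2)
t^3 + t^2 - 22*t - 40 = (t - 5)*(t + 2)*(t + 4)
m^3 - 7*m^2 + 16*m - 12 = (m - 3)*(m - 2)^2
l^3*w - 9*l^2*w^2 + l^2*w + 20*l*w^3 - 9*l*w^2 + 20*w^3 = (l - 5*w)*(l - 4*w)*(l*w + w)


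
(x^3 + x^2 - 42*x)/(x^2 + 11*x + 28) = x*(x - 6)/(x + 4)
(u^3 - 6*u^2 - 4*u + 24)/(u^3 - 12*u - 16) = (u^2 - 8*u + 12)/(u^2 - 2*u - 8)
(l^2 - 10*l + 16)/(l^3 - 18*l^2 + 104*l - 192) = (l - 2)/(l^2 - 10*l + 24)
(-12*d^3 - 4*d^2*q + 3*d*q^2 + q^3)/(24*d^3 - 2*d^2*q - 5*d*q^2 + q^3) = (-6*d^2 + d*q + q^2)/(12*d^2 - 7*d*q + q^2)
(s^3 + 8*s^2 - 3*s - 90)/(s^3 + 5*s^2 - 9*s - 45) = (s + 6)/(s + 3)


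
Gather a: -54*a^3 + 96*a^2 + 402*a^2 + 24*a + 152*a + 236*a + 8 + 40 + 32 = -54*a^3 + 498*a^2 + 412*a + 80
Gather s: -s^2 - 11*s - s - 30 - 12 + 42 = -s^2 - 12*s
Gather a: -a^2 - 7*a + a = -a^2 - 6*a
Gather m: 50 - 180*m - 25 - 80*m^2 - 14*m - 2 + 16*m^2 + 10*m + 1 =-64*m^2 - 184*m + 24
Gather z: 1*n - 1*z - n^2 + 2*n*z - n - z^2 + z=-n^2 + 2*n*z - z^2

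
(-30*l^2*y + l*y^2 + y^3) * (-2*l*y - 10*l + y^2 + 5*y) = 60*l^3*y^2 + 300*l^3*y - 32*l^2*y^3 - 160*l^2*y^2 - l*y^4 - 5*l*y^3 + y^5 + 5*y^4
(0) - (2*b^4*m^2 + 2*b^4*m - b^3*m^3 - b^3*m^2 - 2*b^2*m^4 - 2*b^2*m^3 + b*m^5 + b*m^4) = -2*b^4*m^2 - 2*b^4*m + b^3*m^3 + b^3*m^2 + 2*b^2*m^4 + 2*b^2*m^3 - b*m^5 - b*m^4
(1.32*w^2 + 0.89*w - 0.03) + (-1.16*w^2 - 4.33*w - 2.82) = 0.16*w^2 - 3.44*w - 2.85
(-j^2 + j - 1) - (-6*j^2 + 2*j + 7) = 5*j^2 - j - 8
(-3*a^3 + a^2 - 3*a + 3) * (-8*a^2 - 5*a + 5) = 24*a^5 + 7*a^4 + 4*a^3 - 4*a^2 - 30*a + 15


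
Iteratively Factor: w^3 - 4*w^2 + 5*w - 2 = (w - 1)*(w^2 - 3*w + 2) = (w - 1)^2*(w - 2)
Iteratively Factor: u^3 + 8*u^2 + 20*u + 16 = (u + 2)*(u^2 + 6*u + 8) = (u + 2)*(u + 4)*(u + 2)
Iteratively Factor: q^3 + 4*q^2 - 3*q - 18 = (q + 3)*(q^2 + q - 6) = (q - 2)*(q + 3)*(q + 3)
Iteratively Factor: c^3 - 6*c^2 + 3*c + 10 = (c - 5)*(c^2 - c - 2) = (c - 5)*(c - 2)*(c + 1)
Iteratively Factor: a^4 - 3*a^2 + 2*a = (a + 2)*(a^3 - 2*a^2 + a) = (a - 1)*(a + 2)*(a^2 - a) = (a - 1)^2*(a + 2)*(a)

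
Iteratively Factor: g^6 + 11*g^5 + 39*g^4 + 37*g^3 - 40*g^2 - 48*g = (g + 3)*(g^5 + 8*g^4 + 15*g^3 - 8*g^2 - 16*g) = (g + 3)*(g + 4)*(g^4 + 4*g^3 - g^2 - 4*g) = g*(g + 3)*(g + 4)*(g^3 + 4*g^2 - g - 4) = g*(g + 1)*(g + 3)*(g + 4)*(g^2 + 3*g - 4) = g*(g - 1)*(g + 1)*(g + 3)*(g + 4)*(g + 4)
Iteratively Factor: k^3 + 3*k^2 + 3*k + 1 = (k + 1)*(k^2 + 2*k + 1) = (k + 1)^2*(k + 1)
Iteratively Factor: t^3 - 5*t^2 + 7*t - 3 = (t - 1)*(t^2 - 4*t + 3) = (t - 1)^2*(t - 3)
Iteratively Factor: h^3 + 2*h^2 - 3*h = (h)*(h^2 + 2*h - 3) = h*(h - 1)*(h + 3)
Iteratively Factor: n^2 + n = (n)*(n + 1)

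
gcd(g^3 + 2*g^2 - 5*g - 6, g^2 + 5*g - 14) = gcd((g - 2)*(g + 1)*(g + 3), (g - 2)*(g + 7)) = g - 2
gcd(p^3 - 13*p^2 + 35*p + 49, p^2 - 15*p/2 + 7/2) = p - 7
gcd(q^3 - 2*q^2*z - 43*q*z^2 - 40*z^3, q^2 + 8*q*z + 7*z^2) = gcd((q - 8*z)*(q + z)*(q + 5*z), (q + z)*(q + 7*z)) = q + z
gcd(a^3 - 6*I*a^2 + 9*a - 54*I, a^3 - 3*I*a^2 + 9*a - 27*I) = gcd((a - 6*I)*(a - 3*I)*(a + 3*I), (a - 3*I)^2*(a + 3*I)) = a^2 + 9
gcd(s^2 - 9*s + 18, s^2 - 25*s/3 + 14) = s - 6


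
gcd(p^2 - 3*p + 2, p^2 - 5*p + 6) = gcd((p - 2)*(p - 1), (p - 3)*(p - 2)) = p - 2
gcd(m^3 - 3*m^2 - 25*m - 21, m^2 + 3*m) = m + 3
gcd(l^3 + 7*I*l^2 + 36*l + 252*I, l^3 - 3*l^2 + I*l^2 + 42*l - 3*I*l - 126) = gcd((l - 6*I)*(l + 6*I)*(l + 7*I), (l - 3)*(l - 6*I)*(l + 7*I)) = l^2 + I*l + 42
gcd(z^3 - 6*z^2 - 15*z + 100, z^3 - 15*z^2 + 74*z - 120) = z - 5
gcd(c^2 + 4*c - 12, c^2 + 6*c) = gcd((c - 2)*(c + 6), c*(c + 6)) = c + 6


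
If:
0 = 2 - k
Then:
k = 2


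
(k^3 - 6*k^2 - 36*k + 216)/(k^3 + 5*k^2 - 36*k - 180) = (k - 6)/(k + 5)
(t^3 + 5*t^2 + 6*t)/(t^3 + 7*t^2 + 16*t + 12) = t/(t + 2)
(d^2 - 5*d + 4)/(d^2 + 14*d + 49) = (d^2 - 5*d + 4)/(d^2 + 14*d + 49)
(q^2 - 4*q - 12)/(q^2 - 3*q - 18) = (q + 2)/(q + 3)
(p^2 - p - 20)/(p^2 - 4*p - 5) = (p + 4)/(p + 1)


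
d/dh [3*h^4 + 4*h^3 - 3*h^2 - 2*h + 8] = 12*h^3 + 12*h^2 - 6*h - 2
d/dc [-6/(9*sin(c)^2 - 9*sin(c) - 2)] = 54*(2*sin(c) - 1)*cos(c)/(-9*sin(c)^2 + 9*sin(c) + 2)^2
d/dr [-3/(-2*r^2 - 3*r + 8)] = 3*(-4*r - 3)/(2*r^2 + 3*r - 8)^2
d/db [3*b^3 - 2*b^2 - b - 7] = 9*b^2 - 4*b - 1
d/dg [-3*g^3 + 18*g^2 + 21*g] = -9*g^2 + 36*g + 21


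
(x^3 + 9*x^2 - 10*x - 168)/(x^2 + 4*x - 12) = (x^2 + 3*x - 28)/(x - 2)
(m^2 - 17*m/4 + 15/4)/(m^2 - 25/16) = 4*(m - 3)/(4*m + 5)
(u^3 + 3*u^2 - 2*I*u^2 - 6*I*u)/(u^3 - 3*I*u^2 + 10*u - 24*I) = u*(u + 3)/(u^2 - I*u + 12)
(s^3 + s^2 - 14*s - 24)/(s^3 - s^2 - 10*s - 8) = (s + 3)/(s + 1)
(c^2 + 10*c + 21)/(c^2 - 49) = (c + 3)/(c - 7)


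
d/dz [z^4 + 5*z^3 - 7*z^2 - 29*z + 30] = 4*z^3 + 15*z^2 - 14*z - 29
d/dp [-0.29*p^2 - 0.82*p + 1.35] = -0.58*p - 0.82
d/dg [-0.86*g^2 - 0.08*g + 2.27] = -1.72*g - 0.08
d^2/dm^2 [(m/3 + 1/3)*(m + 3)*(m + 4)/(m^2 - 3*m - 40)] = 8*(23*m^3 + 339*m^2 + 1743*m + 2777)/(3*(m^6 - 9*m^5 - 93*m^4 + 693*m^3 + 3720*m^2 - 14400*m - 64000))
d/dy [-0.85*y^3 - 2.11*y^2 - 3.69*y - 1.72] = -2.55*y^2 - 4.22*y - 3.69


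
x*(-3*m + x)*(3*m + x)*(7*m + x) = -63*m^3*x - 9*m^2*x^2 + 7*m*x^3 + x^4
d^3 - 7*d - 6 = (d - 3)*(d + 1)*(d + 2)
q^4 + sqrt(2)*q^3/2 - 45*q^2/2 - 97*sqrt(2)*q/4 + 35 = (q - 7*sqrt(2)/2)*(q - sqrt(2)/2)*(q + 2*sqrt(2))*(q + 5*sqrt(2)/2)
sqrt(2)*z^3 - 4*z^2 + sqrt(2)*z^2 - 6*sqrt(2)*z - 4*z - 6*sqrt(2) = (z - 3*sqrt(2))*(z + sqrt(2))*(sqrt(2)*z + sqrt(2))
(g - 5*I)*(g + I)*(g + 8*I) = g^3 + 4*I*g^2 + 37*g + 40*I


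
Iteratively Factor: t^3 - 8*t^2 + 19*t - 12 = (t - 3)*(t^2 - 5*t + 4) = (t - 4)*(t - 3)*(t - 1)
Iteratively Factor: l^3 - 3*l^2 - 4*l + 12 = (l - 3)*(l^2 - 4) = (l - 3)*(l + 2)*(l - 2)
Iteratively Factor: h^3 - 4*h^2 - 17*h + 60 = (h + 4)*(h^2 - 8*h + 15) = (h - 5)*(h + 4)*(h - 3)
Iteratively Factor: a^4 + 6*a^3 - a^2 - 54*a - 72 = (a + 2)*(a^3 + 4*a^2 - 9*a - 36) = (a + 2)*(a + 4)*(a^2 - 9) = (a - 3)*(a + 2)*(a + 4)*(a + 3)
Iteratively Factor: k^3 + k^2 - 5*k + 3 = (k - 1)*(k^2 + 2*k - 3) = (k - 1)*(k + 3)*(k - 1)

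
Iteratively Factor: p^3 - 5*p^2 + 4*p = (p - 1)*(p^2 - 4*p) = p*(p - 1)*(p - 4)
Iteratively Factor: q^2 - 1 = (q + 1)*(q - 1)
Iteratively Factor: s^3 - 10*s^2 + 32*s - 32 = (s - 2)*(s^2 - 8*s + 16) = (s - 4)*(s - 2)*(s - 4)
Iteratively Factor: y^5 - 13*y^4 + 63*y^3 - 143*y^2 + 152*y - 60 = (y - 2)*(y^4 - 11*y^3 + 41*y^2 - 61*y + 30) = (y - 2)^2*(y^3 - 9*y^2 + 23*y - 15) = (y - 3)*(y - 2)^2*(y^2 - 6*y + 5) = (y - 3)*(y - 2)^2*(y - 1)*(y - 5)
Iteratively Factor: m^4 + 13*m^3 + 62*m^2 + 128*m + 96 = (m + 3)*(m^3 + 10*m^2 + 32*m + 32) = (m + 3)*(m + 4)*(m^2 + 6*m + 8) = (m + 3)*(m + 4)^2*(m + 2)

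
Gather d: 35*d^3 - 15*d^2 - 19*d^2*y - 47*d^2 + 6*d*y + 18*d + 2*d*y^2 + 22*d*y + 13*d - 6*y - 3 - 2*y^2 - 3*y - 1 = 35*d^3 + d^2*(-19*y - 62) + d*(2*y^2 + 28*y + 31) - 2*y^2 - 9*y - 4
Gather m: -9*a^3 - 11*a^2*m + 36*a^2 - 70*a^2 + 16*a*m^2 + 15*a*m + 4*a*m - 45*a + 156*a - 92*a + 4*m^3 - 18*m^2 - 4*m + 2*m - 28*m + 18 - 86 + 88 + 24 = -9*a^3 - 34*a^2 + 19*a + 4*m^3 + m^2*(16*a - 18) + m*(-11*a^2 + 19*a - 30) + 44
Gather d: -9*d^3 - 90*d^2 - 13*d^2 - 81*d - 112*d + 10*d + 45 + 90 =-9*d^3 - 103*d^2 - 183*d + 135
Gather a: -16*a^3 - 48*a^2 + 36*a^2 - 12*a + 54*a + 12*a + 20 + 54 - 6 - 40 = -16*a^3 - 12*a^2 + 54*a + 28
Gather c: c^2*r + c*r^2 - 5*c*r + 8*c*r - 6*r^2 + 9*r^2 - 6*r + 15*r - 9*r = c^2*r + c*(r^2 + 3*r) + 3*r^2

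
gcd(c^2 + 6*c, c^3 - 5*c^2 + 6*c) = c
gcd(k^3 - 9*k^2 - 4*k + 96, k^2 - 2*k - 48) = k - 8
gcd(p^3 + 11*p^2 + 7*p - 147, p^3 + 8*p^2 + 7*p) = p + 7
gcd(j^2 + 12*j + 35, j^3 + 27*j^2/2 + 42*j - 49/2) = j + 7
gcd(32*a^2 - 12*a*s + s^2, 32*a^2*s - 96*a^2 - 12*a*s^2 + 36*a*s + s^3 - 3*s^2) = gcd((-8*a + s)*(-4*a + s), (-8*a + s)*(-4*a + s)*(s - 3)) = 32*a^2 - 12*a*s + s^2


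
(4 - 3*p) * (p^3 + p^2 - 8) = -3*p^4 + p^3 + 4*p^2 + 24*p - 32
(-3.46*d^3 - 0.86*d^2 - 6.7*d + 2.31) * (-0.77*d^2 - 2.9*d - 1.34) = 2.6642*d^5 + 10.6962*d^4 + 12.2894*d^3 + 18.8037*d^2 + 2.279*d - 3.0954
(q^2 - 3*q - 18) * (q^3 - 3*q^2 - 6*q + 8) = q^5 - 6*q^4 - 15*q^3 + 80*q^2 + 84*q - 144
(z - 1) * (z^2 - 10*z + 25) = z^3 - 11*z^2 + 35*z - 25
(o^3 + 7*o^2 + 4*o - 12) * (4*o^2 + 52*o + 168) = 4*o^5 + 80*o^4 + 548*o^3 + 1336*o^2 + 48*o - 2016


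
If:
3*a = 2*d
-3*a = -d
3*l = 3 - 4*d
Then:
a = 0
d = 0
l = 1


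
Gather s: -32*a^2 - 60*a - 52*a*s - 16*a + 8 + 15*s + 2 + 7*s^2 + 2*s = -32*a^2 - 76*a + 7*s^2 + s*(17 - 52*a) + 10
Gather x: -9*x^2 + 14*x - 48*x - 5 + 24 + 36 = -9*x^2 - 34*x + 55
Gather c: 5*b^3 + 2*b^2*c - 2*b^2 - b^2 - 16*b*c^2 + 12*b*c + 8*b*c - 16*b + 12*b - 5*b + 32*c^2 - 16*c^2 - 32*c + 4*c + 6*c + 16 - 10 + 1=5*b^3 - 3*b^2 - 9*b + c^2*(16 - 16*b) + c*(2*b^2 + 20*b - 22) + 7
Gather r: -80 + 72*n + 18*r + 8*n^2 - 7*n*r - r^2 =8*n^2 + 72*n - r^2 + r*(18 - 7*n) - 80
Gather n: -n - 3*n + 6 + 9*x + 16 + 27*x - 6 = -4*n + 36*x + 16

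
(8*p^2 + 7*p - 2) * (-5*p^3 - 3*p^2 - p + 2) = -40*p^5 - 59*p^4 - 19*p^3 + 15*p^2 + 16*p - 4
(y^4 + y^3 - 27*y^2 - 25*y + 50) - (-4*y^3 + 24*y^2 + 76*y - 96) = y^4 + 5*y^3 - 51*y^2 - 101*y + 146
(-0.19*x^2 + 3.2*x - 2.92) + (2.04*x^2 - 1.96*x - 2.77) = 1.85*x^2 + 1.24*x - 5.69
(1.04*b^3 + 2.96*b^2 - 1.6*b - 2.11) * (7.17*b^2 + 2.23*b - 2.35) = 7.4568*b^5 + 23.5424*b^4 - 7.3152*b^3 - 25.6527*b^2 - 0.945299999999999*b + 4.9585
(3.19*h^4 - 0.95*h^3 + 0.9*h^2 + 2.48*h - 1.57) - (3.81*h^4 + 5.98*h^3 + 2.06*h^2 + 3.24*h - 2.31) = -0.62*h^4 - 6.93*h^3 - 1.16*h^2 - 0.76*h + 0.74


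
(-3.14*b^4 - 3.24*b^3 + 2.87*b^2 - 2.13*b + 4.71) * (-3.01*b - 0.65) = 9.4514*b^5 + 11.7934*b^4 - 6.5327*b^3 + 4.5458*b^2 - 12.7926*b - 3.0615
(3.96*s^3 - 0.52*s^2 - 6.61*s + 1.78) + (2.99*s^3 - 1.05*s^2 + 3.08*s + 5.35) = 6.95*s^3 - 1.57*s^2 - 3.53*s + 7.13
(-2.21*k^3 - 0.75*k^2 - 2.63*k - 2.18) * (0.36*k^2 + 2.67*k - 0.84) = -0.7956*k^5 - 6.1707*k^4 - 1.0929*k^3 - 7.1769*k^2 - 3.6114*k + 1.8312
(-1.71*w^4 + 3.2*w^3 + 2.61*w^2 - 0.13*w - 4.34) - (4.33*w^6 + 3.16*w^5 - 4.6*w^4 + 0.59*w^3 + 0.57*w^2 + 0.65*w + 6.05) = -4.33*w^6 - 3.16*w^5 + 2.89*w^4 + 2.61*w^3 + 2.04*w^2 - 0.78*w - 10.39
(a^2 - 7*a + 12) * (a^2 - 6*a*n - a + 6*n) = a^4 - 6*a^3*n - 8*a^3 + 48*a^2*n + 19*a^2 - 114*a*n - 12*a + 72*n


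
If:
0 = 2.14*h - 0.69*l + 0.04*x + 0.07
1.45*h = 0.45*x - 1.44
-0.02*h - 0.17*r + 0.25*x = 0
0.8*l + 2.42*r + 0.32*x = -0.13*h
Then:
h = -0.84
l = -2.49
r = 0.80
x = 0.48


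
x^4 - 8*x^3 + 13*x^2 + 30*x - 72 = (x - 4)*(x - 3)^2*(x + 2)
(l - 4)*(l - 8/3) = l^2 - 20*l/3 + 32/3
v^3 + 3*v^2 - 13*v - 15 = (v - 3)*(v + 1)*(v + 5)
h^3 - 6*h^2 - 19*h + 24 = (h - 8)*(h - 1)*(h + 3)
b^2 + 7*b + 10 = (b + 2)*(b + 5)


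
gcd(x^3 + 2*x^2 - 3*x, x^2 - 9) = x + 3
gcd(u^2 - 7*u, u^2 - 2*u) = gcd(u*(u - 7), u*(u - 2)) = u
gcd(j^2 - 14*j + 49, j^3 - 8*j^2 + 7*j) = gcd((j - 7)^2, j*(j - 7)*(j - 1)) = j - 7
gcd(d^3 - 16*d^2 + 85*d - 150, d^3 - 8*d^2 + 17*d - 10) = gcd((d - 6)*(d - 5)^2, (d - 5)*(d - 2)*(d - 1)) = d - 5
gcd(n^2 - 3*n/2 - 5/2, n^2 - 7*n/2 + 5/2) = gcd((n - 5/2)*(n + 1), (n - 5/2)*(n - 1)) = n - 5/2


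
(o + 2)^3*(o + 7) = o^4 + 13*o^3 + 54*o^2 + 92*o + 56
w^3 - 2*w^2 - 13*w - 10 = (w - 5)*(w + 1)*(w + 2)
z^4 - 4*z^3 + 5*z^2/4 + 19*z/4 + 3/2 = (z - 3)*(z - 2)*(z + 1/2)^2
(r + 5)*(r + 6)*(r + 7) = r^3 + 18*r^2 + 107*r + 210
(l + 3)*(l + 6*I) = l^2 + 3*l + 6*I*l + 18*I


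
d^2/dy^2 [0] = 0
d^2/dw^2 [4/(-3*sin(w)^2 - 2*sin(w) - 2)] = 8*(18*sin(w)^4 + 9*sin(w)^3 - 37*sin(w)^2 - 20*sin(w) + 2)/(3*sin(w)^2 + 2*sin(w) + 2)^3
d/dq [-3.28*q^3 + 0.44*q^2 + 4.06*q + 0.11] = -9.84*q^2 + 0.88*q + 4.06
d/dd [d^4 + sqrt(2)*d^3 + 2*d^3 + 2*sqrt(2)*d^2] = d*(4*d^2 + 3*sqrt(2)*d + 6*d + 4*sqrt(2))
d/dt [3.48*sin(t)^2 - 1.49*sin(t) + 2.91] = (6.96*sin(t) - 1.49)*cos(t)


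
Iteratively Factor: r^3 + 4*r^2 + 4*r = (r)*(r^2 + 4*r + 4) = r*(r + 2)*(r + 2)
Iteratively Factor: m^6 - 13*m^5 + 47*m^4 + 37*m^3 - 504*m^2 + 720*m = (m - 4)*(m^5 - 9*m^4 + 11*m^3 + 81*m^2 - 180*m) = m*(m - 4)*(m^4 - 9*m^3 + 11*m^2 + 81*m - 180) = m*(m - 4)*(m + 3)*(m^3 - 12*m^2 + 47*m - 60) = m*(m - 4)^2*(m + 3)*(m^2 - 8*m + 15) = m*(m - 4)^2*(m - 3)*(m + 3)*(m - 5)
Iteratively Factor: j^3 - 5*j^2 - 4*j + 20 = (j - 2)*(j^2 - 3*j - 10) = (j - 2)*(j + 2)*(j - 5)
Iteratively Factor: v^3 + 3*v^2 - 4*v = (v - 1)*(v^2 + 4*v) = (v - 1)*(v + 4)*(v)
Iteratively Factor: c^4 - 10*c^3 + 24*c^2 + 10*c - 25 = (c - 1)*(c^3 - 9*c^2 + 15*c + 25) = (c - 5)*(c - 1)*(c^2 - 4*c - 5) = (c - 5)*(c - 1)*(c + 1)*(c - 5)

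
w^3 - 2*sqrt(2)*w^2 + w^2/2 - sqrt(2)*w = w*(w + 1/2)*(w - 2*sqrt(2))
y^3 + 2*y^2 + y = y*(y + 1)^2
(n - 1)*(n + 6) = n^2 + 5*n - 6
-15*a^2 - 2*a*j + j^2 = (-5*a + j)*(3*a + j)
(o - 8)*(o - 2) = o^2 - 10*o + 16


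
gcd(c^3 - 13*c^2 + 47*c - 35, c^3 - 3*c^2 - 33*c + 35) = c^2 - 8*c + 7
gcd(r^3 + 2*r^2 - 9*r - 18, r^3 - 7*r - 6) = r^2 - r - 6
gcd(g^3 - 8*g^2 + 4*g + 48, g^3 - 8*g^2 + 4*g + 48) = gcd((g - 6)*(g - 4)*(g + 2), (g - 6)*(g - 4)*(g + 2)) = g^3 - 8*g^2 + 4*g + 48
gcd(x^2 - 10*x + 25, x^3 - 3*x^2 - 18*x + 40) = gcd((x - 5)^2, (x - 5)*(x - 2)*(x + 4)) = x - 5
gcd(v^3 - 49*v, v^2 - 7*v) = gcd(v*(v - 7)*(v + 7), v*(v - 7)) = v^2 - 7*v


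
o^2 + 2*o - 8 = (o - 2)*(o + 4)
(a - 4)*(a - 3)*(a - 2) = a^3 - 9*a^2 + 26*a - 24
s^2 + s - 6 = (s - 2)*(s + 3)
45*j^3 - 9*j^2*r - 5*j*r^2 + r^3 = (-5*j + r)*(-3*j + r)*(3*j + r)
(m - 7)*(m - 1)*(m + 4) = m^3 - 4*m^2 - 25*m + 28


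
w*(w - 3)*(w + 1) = w^3 - 2*w^2 - 3*w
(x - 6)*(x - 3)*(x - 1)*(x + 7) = x^4 - 3*x^3 - 43*x^2 + 171*x - 126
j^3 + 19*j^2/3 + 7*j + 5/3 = (j + 1/3)*(j + 1)*(j + 5)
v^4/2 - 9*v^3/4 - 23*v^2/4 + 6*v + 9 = (v/2 + 1)*(v - 6)*(v - 3/2)*(v + 1)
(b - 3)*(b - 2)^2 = b^3 - 7*b^2 + 16*b - 12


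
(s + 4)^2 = s^2 + 8*s + 16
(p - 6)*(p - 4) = p^2 - 10*p + 24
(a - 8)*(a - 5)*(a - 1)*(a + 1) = a^4 - 13*a^3 + 39*a^2 + 13*a - 40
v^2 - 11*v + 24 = (v - 8)*(v - 3)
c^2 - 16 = (c - 4)*(c + 4)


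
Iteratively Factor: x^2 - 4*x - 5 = (x + 1)*(x - 5)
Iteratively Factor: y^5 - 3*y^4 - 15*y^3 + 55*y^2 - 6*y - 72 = (y + 4)*(y^4 - 7*y^3 + 13*y^2 + 3*y - 18) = (y - 2)*(y + 4)*(y^3 - 5*y^2 + 3*y + 9) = (y - 2)*(y + 1)*(y + 4)*(y^2 - 6*y + 9) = (y - 3)*(y - 2)*(y + 1)*(y + 4)*(y - 3)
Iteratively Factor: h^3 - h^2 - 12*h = (h - 4)*(h^2 + 3*h) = h*(h - 4)*(h + 3)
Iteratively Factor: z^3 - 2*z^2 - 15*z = (z - 5)*(z^2 + 3*z) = (z - 5)*(z + 3)*(z)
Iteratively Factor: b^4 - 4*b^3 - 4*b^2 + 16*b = (b)*(b^3 - 4*b^2 - 4*b + 16) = b*(b - 4)*(b^2 - 4) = b*(b - 4)*(b - 2)*(b + 2)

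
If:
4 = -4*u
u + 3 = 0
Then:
No Solution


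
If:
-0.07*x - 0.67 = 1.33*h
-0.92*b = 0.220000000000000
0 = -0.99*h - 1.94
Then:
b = -0.24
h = -1.96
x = 27.66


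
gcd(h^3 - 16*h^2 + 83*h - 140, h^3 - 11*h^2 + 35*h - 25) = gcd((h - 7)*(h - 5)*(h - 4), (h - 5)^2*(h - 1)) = h - 5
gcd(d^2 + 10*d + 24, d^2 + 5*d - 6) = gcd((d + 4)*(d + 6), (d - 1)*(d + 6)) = d + 6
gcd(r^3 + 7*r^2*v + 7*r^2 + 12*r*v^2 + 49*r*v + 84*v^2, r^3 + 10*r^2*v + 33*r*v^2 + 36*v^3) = r^2 + 7*r*v + 12*v^2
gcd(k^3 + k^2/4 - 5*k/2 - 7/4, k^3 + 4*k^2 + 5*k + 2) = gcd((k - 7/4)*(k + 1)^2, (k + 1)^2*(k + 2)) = k^2 + 2*k + 1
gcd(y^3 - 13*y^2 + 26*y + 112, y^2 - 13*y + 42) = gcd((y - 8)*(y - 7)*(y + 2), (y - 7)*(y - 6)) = y - 7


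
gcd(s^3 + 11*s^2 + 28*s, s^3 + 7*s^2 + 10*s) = s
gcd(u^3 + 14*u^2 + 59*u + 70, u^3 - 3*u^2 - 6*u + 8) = u + 2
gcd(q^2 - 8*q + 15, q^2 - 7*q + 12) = q - 3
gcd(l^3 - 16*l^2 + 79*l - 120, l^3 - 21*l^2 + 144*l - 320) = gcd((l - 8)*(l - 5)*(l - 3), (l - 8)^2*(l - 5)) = l^2 - 13*l + 40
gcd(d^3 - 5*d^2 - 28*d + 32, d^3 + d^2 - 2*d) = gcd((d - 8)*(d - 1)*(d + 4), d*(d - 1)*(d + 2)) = d - 1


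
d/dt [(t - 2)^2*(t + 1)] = 3*t*(t - 2)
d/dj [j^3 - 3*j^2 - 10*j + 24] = 3*j^2 - 6*j - 10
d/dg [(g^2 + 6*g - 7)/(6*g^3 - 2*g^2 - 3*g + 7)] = (-6*g^4 - 72*g^3 + 135*g^2 - 14*g + 21)/(36*g^6 - 24*g^5 - 32*g^4 + 96*g^3 - 19*g^2 - 42*g + 49)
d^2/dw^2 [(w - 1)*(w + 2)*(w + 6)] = 6*w + 14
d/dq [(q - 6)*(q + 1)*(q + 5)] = 3*q^2 - 31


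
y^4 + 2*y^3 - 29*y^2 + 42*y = y*(y - 3)*(y - 2)*(y + 7)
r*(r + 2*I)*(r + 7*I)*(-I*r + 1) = -I*r^4 + 10*r^3 + 23*I*r^2 - 14*r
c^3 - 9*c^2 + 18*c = c*(c - 6)*(c - 3)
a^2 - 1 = (a - 1)*(a + 1)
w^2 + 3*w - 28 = (w - 4)*(w + 7)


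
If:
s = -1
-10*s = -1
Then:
No Solution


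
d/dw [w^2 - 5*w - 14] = 2*w - 5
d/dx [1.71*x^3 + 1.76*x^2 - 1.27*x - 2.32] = 5.13*x^2 + 3.52*x - 1.27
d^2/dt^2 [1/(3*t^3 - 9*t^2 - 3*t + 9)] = 2*(3*(1 - t)*(t^3 - 3*t^2 - t + 3) + (-3*t^2 + 6*t + 1)^2)/(3*(t^3 - 3*t^2 - t + 3)^3)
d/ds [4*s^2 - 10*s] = 8*s - 10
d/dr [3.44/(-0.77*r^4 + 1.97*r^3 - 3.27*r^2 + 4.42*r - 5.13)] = (10.5952*r^3 - 20.3304*r^2 + 22.4976*r - 15.2048)/(0.77*r^4 - 1.97*r^3 + 3.27*r^2 - 4.42*r + 5.13)^2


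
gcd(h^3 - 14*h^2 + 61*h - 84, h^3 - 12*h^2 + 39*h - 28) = h^2 - 11*h + 28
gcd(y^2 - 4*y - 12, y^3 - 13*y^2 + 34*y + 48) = y - 6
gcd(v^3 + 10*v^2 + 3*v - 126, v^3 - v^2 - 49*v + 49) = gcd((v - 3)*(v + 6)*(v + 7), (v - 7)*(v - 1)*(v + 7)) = v + 7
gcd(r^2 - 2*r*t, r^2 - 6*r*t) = r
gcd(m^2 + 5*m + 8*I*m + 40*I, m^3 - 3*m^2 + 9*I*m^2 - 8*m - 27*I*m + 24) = m + 8*I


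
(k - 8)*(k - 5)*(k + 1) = k^3 - 12*k^2 + 27*k + 40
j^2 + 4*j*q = j*(j + 4*q)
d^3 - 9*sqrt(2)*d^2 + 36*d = d*(d - 6*sqrt(2))*(d - 3*sqrt(2))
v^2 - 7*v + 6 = (v - 6)*(v - 1)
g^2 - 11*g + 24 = (g - 8)*(g - 3)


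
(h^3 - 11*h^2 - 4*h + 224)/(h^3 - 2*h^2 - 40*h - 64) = (h - 7)/(h + 2)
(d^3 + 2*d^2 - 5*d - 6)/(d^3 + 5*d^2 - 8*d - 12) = (d + 3)/(d + 6)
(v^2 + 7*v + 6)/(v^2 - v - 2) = (v + 6)/(v - 2)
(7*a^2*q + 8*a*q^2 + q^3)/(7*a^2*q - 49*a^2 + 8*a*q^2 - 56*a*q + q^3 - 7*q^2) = q/(q - 7)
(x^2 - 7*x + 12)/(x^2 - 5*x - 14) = (-x^2 + 7*x - 12)/(-x^2 + 5*x + 14)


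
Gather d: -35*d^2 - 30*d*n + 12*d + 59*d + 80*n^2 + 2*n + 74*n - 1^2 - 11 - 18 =-35*d^2 + d*(71 - 30*n) + 80*n^2 + 76*n - 30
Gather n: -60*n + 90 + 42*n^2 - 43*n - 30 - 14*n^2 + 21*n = 28*n^2 - 82*n + 60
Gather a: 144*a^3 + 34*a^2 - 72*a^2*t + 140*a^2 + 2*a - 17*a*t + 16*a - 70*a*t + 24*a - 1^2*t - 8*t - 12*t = 144*a^3 + a^2*(174 - 72*t) + a*(42 - 87*t) - 21*t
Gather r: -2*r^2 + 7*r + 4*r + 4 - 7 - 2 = -2*r^2 + 11*r - 5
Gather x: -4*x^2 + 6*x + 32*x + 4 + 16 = -4*x^2 + 38*x + 20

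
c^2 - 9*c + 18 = (c - 6)*(c - 3)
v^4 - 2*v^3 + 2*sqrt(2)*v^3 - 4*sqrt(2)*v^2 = v^2*(v - 2)*(v + 2*sqrt(2))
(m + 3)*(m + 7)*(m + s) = m^3 + m^2*s + 10*m^2 + 10*m*s + 21*m + 21*s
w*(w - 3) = w^2 - 3*w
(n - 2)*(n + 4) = n^2 + 2*n - 8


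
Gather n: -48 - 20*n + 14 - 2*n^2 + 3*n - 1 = -2*n^2 - 17*n - 35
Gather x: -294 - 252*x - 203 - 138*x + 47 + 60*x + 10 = -330*x - 440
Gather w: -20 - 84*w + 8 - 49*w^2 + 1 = -49*w^2 - 84*w - 11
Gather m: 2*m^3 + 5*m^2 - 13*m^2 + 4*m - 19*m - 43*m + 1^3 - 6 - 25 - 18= 2*m^3 - 8*m^2 - 58*m - 48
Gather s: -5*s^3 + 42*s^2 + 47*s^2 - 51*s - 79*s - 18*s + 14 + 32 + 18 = -5*s^3 + 89*s^2 - 148*s + 64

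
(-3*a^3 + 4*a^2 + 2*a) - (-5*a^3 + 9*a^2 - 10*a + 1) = 2*a^3 - 5*a^2 + 12*a - 1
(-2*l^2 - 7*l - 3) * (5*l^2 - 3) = -10*l^4 - 35*l^3 - 9*l^2 + 21*l + 9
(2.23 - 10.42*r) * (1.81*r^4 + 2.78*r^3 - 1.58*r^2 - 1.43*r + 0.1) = -18.8602*r^5 - 24.9313*r^4 + 22.663*r^3 + 11.3772*r^2 - 4.2309*r + 0.223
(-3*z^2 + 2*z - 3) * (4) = -12*z^2 + 8*z - 12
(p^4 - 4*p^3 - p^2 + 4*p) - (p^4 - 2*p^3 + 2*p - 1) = -2*p^3 - p^2 + 2*p + 1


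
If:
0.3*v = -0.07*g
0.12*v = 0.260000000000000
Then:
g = -9.29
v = 2.17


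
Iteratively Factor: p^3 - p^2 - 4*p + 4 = (p + 2)*(p^2 - 3*p + 2) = (p - 2)*(p + 2)*(p - 1)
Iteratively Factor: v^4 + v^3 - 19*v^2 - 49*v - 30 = (v + 1)*(v^3 - 19*v - 30) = (v - 5)*(v + 1)*(v^2 + 5*v + 6) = (v - 5)*(v + 1)*(v + 3)*(v + 2)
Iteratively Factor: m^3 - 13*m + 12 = (m + 4)*(m^2 - 4*m + 3) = (m - 3)*(m + 4)*(m - 1)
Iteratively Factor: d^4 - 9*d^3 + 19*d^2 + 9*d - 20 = (d + 1)*(d^3 - 10*d^2 + 29*d - 20) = (d - 1)*(d + 1)*(d^2 - 9*d + 20) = (d - 4)*(d - 1)*(d + 1)*(d - 5)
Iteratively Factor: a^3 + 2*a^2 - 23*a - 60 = (a + 3)*(a^2 - a - 20) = (a - 5)*(a + 3)*(a + 4)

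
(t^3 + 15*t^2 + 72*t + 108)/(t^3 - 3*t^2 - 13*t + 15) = (t^2 + 12*t + 36)/(t^2 - 6*t + 5)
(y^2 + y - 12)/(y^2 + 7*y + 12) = (y - 3)/(y + 3)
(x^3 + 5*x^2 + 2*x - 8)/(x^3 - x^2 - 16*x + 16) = (x + 2)/(x - 4)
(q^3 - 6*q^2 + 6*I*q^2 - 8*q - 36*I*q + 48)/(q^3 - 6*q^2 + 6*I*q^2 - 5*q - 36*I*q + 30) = (q^2 + 6*I*q - 8)/(q^2 + 6*I*q - 5)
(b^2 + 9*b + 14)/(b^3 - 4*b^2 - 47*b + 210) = (b + 2)/(b^2 - 11*b + 30)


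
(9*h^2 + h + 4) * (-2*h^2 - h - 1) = -18*h^4 - 11*h^3 - 18*h^2 - 5*h - 4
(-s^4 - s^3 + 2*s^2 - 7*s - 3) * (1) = -s^4 - s^3 + 2*s^2 - 7*s - 3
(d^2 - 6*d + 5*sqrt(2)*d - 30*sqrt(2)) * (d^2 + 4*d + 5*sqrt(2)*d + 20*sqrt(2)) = d^4 - 2*d^3 + 10*sqrt(2)*d^3 - 20*sqrt(2)*d^2 + 26*d^2 - 240*sqrt(2)*d - 100*d - 1200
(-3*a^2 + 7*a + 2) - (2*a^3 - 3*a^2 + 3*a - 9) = -2*a^3 + 4*a + 11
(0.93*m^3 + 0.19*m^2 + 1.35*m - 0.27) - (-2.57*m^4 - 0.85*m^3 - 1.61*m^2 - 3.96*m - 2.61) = 2.57*m^4 + 1.78*m^3 + 1.8*m^2 + 5.31*m + 2.34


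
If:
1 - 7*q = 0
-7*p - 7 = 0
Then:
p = -1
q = 1/7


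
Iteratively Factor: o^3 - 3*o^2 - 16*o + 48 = (o - 3)*(o^2 - 16) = (o - 4)*(o - 3)*(o + 4)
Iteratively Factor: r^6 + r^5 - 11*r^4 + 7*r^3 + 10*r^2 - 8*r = (r + 1)*(r^5 - 11*r^3 + 18*r^2 - 8*r) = r*(r + 1)*(r^4 - 11*r^2 + 18*r - 8) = r*(r + 1)*(r + 4)*(r^3 - 4*r^2 + 5*r - 2) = r*(r - 1)*(r + 1)*(r + 4)*(r^2 - 3*r + 2) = r*(r - 2)*(r - 1)*(r + 1)*(r + 4)*(r - 1)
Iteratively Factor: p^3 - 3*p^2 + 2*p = (p - 2)*(p^2 - p) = (p - 2)*(p - 1)*(p)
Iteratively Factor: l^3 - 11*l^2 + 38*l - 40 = (l - 5)*(l^2 - 6*l + 8) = (l - 5)*(l - 2)*(l - 4)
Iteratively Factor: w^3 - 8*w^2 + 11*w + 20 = (w + 1)*(w^2 - 9*w + 20) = (w - 5)*(w + 1)*(w - 4)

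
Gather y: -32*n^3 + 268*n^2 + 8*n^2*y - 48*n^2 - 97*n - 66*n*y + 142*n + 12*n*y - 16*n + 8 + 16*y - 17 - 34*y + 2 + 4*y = -32*n^3 + 220*n^2 + 29*n + y*(8*n^2 - 54*n - 14) - 7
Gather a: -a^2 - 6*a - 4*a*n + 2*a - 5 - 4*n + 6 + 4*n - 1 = -a^2 + a*(-4*n - 4)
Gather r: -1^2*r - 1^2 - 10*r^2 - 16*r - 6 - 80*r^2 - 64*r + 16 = -90*r^2 - 81*r + 9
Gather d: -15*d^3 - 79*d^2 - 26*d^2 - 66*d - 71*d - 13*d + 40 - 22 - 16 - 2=-15*d^3 - 105*d^2 - 150*d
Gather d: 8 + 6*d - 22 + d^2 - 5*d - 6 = d^2 + d - 20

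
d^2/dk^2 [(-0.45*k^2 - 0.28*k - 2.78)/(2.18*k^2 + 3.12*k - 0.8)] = (3.460096*k^3 - 83.978832*k^2 - 116.380608*k - 65.793664)/(10.360232*k^6 + 44.482464*k^5 + 52.257216*k^4 - 2.27635200000001*k^3 - 19.17696*k^2 + 5.9904*k - 0.512)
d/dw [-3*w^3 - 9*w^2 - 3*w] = -9*w^2 - 18*w - 3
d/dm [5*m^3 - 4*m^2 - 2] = m*(15*m - 8)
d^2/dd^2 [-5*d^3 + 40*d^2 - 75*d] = 80 - 30*d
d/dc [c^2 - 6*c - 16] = 2*c - 6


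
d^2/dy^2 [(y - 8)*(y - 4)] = 2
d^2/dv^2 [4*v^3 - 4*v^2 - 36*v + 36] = 24*v - 8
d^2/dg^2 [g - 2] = 0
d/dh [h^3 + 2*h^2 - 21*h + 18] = 3*h^2 + 4*h - 21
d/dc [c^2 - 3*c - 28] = 2*c - 3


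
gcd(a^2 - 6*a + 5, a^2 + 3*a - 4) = a - 1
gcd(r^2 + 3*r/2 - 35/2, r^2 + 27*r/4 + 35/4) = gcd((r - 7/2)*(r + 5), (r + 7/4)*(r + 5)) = r + 5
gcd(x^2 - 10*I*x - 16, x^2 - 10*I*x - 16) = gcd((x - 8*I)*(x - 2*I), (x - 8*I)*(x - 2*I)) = x^2 - 10*I*x - 16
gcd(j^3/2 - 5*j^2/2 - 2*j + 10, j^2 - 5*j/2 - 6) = 1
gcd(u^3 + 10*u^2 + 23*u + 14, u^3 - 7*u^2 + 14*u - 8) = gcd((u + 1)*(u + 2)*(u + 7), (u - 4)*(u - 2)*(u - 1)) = 1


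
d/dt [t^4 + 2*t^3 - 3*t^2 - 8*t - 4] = 4*t^3 + 6*t^2 - 6*t - 8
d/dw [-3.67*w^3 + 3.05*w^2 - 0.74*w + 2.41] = -11.01*w^2 + 6.1*w - 0.74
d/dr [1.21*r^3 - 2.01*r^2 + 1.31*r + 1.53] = 3.63*r^2 - 4.02*r + 1.31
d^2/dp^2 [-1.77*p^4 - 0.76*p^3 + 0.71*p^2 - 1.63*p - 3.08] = -21.24*p^2 - 4.56*p + 1.42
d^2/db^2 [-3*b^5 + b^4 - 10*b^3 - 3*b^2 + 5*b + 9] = -60*b^3 + 12*b^2 - 60*b - 6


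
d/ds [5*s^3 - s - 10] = 15*s^2 - 1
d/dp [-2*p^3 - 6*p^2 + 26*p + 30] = -6*p^2 - 12*p + 26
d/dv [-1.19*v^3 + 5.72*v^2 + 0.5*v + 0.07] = -3.57*v^2 + 11.44*v + 0.5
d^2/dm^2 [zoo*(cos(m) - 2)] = zoo*cos(m)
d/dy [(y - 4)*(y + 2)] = 2*y - 2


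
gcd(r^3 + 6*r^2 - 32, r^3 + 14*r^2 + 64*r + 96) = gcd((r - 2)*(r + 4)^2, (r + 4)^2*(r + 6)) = r^2 + 8*r + 16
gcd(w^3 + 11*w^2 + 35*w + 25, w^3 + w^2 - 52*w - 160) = w + 5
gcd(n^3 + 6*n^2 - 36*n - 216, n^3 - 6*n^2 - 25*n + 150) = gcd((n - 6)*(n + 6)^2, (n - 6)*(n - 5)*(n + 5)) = n - 6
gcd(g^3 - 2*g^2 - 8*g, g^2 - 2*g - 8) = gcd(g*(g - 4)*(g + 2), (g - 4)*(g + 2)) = g^2 - 2*g - 8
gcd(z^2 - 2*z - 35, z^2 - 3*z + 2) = 1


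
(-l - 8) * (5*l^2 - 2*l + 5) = -5*l^3 - 38*l^2 + 11*l - 40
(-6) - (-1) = -5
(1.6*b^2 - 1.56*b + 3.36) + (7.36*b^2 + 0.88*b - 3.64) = 8.96*b^2 - 0.68*b - 0.28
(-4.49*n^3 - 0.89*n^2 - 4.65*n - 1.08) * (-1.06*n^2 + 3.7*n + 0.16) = 4.7594*n^5 - 15.6696*n^4 + 0.9176*n^3 - 16.2026*n^2 - 4.74*n - 0.1728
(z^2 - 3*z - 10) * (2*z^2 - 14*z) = 2*z^4 - 20*z^3 + 22*z^2 + 140*z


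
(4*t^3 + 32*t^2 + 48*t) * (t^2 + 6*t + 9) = 4*t^5 + 56*t^4 + 276*t^3 + 576*t^2 + 432*t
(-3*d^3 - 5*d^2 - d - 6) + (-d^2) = -3*d^3 - 6*d^2 - d - 6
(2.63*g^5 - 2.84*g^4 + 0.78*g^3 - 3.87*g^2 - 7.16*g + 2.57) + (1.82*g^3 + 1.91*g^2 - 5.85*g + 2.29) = 2.63*g^5 - 2.84*g^4 + 2.6*g^3 - 1.96*g^2 - 13.01*g + 4.86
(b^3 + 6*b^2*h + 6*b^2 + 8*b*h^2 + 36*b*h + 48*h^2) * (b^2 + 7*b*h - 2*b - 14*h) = b^5 + 13*b^4*h + 4*b^4 + 50*b^3*h^2 + 52*b^3*h - 12*b^3 + 56*b^2*h^3 + 200*b^2*h^2 - 156*b^2*h + 224*b*h^3 - 600*b*h^2 - 672*h^3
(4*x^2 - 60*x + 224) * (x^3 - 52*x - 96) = 4*x^5 - 60*x^4 + 16*x^3 + 2736*x^2 - 5888*x - 21504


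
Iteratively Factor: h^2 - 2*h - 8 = (h - 4)*(h + 2)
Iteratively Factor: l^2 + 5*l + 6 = (l + 2)*(l + 3)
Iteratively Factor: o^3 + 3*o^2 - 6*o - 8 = (o + 1)*(o^2 + 2*o - 8) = (o + 1)*(o + 4)*(o - 2)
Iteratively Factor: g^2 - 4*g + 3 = (g - 3)*(g - 1)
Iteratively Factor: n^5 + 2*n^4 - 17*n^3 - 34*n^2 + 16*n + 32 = (n + 4)*(n^4 - 2*n^3 - 9*n^2 + 2*n + 8) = (n - 1)*(n + 4)*(n^3 - n^2 - 10*n - 8) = (n - 1)*(n + 2)*(n + 4)*(n^2 - 3*n - 4) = (n - 1)*(n + 1)*(n + 2)*(n + 4)*(n - 4)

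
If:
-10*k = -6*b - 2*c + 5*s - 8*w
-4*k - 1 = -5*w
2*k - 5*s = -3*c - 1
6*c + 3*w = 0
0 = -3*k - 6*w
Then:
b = -1/4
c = -1/26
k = -2/13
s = 3/26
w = 1/13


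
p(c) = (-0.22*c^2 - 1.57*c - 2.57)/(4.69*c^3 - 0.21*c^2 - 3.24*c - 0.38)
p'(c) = (-0.44*c - 1.57)/(4.69*c^3 - 0.21*c^2 - 3.24*c - 0.38) + (-14.07*c^2 + 0.42*c + 3.24)*(-0.22*c^2 - 1.57*c - 2.57)/(4.69*c^3 - 0.21*c^2 - 3.24*c - 0.38)^2 = (1.0318*c^4 + 14.7266*c^3 + 36.543*c^2 - 0.912199999999999*c - 7.7302)/(21.9961*c^6 - 1.9698*c^5 - 30.3471*c^4 - 2.2036*c^3 + 10.6572*c^2 + 2.4624*c + 0.1444)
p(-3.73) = -0.00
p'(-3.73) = -0.00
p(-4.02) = -0.00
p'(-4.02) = -0.00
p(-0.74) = -726.75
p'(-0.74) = 1649377.51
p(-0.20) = -10.20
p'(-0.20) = -125.76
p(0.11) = 3.75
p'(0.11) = -13.73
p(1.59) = -0.44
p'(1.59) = 0.91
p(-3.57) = -0.00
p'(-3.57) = -0.00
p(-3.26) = -0.00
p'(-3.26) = -0.00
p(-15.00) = 0.00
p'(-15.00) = 0.00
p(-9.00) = 0.00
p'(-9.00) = -0.00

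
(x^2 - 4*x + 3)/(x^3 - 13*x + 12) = 1/(x + 4)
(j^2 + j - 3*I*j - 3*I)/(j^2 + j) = (j - 3*I)/j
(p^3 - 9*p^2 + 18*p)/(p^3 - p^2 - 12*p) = (-p^2 + 9*p - 18)/(-p^2 + p + 12)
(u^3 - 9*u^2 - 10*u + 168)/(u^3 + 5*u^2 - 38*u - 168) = (u - 7)/(u + 7)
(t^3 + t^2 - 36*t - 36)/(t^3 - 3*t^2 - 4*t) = (t^2 - 36)/(t*(t - 4))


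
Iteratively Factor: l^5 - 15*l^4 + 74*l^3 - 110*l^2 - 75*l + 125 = (l - 5)*(l^4 - 10*l^3 + 24*l^2 + 10*l - 25) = (l - 5)*(l + 1)*(l^3 - 11*l^2 + 35*l - 25) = (l - 5)^2*(l + 1)*(l^2 - 6*l + 5) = (l - 5)^2*(l - 1)*(l + 1)*(l - 5)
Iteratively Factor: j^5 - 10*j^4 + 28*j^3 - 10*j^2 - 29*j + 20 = (j + 1)*(j^4 - 11*j^3 + 39*j^2 - 49*j + 20) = (j - 1)*(j + 1)*(j^3 - 10*j^2 + 29*j - 20) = (j - 4)*(j - 1)*(j + 1)*(j^2 - 6*j + 5) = (j - 5)*(j - 4)*(j - 1)*(j + 1)*(j - 1)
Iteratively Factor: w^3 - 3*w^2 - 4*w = (w + 1)*(w^2 - 4*w) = (w - 4)*(w + 1)*(w)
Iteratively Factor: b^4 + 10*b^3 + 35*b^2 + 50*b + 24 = (b + 1)*(b^3 + 9*b^2 + 26*b + 24) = (b + 1)*(b + 3)*(b^2 + 6*b + 8) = (b + 1)*(b + 3)*(b + 4)*(b + 2)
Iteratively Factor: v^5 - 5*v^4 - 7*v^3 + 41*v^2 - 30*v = (v)*(v^4 - 5*v^3 - 7*v^2 + 41*v - 30) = v*(v + 3)*(v^3 - 8*v^2 + 17*v - 10) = v*(v - 5)*(v + 3)*(v^2 - 3*v + 2) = v*(v - 5)*(v - 1)*(v + 3)*(v - 2)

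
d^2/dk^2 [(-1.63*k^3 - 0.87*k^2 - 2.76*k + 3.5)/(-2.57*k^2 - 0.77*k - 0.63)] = (1.4210854715202e-14*k^5 + 29.67035*k^3 - 142.410324*k^2 - 64.487514*k + 5.196254)/(16.974593*k^6 + 15.257319*k^5 + 17.05452*k^4 + 7.936775*k^3 + 4.18068*k^2 + 0.916839*k + 0.250047)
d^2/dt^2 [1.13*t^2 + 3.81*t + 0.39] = 2.26000000000000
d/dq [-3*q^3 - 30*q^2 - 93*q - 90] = -9*q^2 - 60*q - 93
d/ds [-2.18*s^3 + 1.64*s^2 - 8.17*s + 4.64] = -6.54*s^2 + 3.28*s - 8.17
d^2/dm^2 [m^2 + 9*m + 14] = 2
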